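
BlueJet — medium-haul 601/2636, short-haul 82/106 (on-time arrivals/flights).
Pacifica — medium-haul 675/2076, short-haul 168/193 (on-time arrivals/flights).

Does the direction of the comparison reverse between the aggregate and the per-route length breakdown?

No

Medium-haul: BlueJet 601/2636 = 22.8%, Pacifica 675/2076 = 32.5% → Pacifica
Short-haul: BlueJet 82/106 = 77.4%, Pacifica 168/193 = 87.0% → Pacifica
Overall: BlueJet 683/2742 = 24.9%, Pacifica 843/2269 = 37.2% → Pacifica
Pacifica wins overall and in every route group — no reversal.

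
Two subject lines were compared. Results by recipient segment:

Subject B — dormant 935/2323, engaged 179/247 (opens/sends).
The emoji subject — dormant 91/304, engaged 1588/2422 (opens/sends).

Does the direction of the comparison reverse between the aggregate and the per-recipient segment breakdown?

Dormant: Subject B 935/2323 = 40.2%, the emoji subject 91/304 = 29.9% → Subject B
Engaged: Subject B 179/247 = 72.5%, the emoji subject 1588/2422 = 65.6% → Subject B
Overall: Subject B 1114/2570 = 43.3%, the emoji subject 1679/2726 = 61.6% → the emoji subject
Subject B wins each recipient group but the emoji subject wins overall — the comparison reverses. Subject B's sends skew toward dormant, which has a lower base rate.

Yes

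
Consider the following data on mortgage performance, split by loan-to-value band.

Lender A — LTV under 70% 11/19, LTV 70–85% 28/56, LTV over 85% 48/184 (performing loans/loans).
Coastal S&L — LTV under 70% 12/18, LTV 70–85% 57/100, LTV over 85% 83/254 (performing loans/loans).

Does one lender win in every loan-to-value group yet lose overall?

LTV under 70%: Lender A 11/19 = 57.9%, Coastal S&L 12/18 = 66.7% → Coastal S&L
LTV 70–85%: Lender A 28/56 = 50.0%, Coastal S&L 57/100 = 57.0% → Coastal S&L
LTV over 85%: Lender A 48/184 = 26.1%, Coastal S&L 83/254 = 32.7% → Coastal S&L
Overall: Lender A 87/259 = 33.6%, Coastal S&L 152/372 = 40.9% → Coastal S&L
Coastal S&L wins overall and in every loan-to-value group — no reversal.

No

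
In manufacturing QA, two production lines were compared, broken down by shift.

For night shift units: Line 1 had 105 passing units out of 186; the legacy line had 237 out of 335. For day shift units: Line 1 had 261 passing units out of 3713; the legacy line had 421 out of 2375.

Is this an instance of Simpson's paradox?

No

Night shift: Line 1 105/186 = 56.5%, the legacy line 237/335 = 70.7% → the legacy line
Day shift: Line 1 261/3713 = 7.0%, the legacy line 421/2375 = 17.7% → the legacy line
Overall: Line 1 366/3899 = 9.4%, the legacy line 658/2710 = 24.3% → the legacy line
The legacy line wins overall and in every shift group — no reversal.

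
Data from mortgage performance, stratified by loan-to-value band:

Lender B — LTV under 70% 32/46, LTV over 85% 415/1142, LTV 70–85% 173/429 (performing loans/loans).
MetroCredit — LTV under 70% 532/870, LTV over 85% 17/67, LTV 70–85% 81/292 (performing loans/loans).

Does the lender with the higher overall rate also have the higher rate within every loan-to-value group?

LTV under 70%: Lender B 32/46 = 69.6%, MetroCredit 532/870 = 61.1% → Lender B
LTV over 85%: Lender B 415/1142 = 36.3%, MetroCredit 17/67 = 25.4% → Lender B
LTV 70–85%: Lender B 173/429 = 40.3%, MetroCredit 81/292 = 27.7% → Lender B
Overall: Lender B 620/1617 = 38.3%, MetroCredit 630/1229 = 51.3% → MetroCredit
Lender B wins each loan-to-value group but MetroCredit wins overall — the comparison reverses. Lender B's loans skew toward LTV over 85%, which has a lower base rate.

No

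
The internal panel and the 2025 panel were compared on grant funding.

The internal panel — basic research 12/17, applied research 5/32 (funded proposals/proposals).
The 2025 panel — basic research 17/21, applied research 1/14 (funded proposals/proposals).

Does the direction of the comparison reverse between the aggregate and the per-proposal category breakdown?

No

Basic research: the internal panel 12/17 = 70.6%, the 2025 panel 17/21 = 81.0% → the 2025 panel
Applied research: the internal panel 5/32 = 15.6%, the 2025 panel 1/14 = 7.1% → the internal panel
Overall: the internal panel 17/49 = 34.7%, the 2025 panel 18/35 = 51.4% → the 2025 panel
Neither sweeps: the internal panel wins 1 of 2 groups, the 2025 panel wins 1. The 2025 panel wins overall but not every group — no Simpson reversal.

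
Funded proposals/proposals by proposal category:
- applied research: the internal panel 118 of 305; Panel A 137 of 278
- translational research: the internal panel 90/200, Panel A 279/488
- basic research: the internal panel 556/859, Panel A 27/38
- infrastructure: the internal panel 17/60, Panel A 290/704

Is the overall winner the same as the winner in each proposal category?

No

Applied research: the internal panel 118/305 = 38.7%, Panel A 137/278 = 49.3% → Panel A
Translational research: the internal panel 90/200 = 45.0%, Panel A 279/488 = 57.2% → Panel A
Basic research: the internal panel 556/859 = 64.7%, Panel A 27/38 = 71.1% → Panel A
Infrastructure: the internal panel 17/60 = 28.3%, Panel A 290/704 = 41.2% → Panel A
Overall: the internal panel 781/1424 = 54.8%, Panel A 733/1508 = 48.6% → the internal panel
Panel A wins each proposal group but the internal panel wins overall — the comparison reverses. Panel A's proposals skew toward infrastructure, which has a lower base rate.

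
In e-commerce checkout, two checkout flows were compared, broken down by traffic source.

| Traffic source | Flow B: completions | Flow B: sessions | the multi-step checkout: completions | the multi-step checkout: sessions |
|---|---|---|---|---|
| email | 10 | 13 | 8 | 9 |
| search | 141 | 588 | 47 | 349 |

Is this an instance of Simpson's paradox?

Email: Flow B 10/13 = 76.9%, the multi-step checkout 8/9 = 88.9% → the multi-step checkout
Search: Flow B 141/588 = 24.0%, the multi-step checkout 47/349 = 13.5% → Flow B
Overall: Flow B 151/601 = 25.1%, the multi-step checkout 55/358 = 15.4% → Flow B
Neither sweeps: Flow B wins 1 of 2 groups, the multi-step checkout wins 1. Flow B wins overall but not every group — no Simpson reversal.

No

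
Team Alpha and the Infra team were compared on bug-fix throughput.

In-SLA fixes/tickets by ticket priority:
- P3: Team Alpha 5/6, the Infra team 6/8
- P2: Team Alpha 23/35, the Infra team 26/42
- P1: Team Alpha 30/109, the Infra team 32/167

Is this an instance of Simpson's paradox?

No

P3: Team Alpha 5/6 = 83.3%, the Infra team 6/8 = 75.0% → Team Alpha
P2: Team Alpha 23/35 = 65.7%, the Infra team 26/42 = 61.9% → Team Alpha
P1: Team Alpha 30/109 = 27.5%, the Infra team 32/167 = 19.2% → Team Alpha
Overall: Team Alpha 58/150 = 38.7%, the Infra team 64/217 = 29.5% → Team Alpha
Team Alpha wins overall and in every ticket group — no reversal.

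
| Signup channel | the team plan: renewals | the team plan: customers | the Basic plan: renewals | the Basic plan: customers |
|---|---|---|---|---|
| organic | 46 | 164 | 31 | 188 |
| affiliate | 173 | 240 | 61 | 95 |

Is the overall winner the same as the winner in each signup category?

Yes

Organic: the team plan 46/164 = 28.0%, the Basic plan 31/188 = 16.5% → the team plan
Affiliate: the team plan 173/240 = 72.1%, the Basic plan 61/95 = 64.2% → the team plan
Overall: the team plan 219/404 = 54.2%, the Basic plan 92/283 = 32.5% → the team plan
The team plan wins overall and in every signup group — no reversal.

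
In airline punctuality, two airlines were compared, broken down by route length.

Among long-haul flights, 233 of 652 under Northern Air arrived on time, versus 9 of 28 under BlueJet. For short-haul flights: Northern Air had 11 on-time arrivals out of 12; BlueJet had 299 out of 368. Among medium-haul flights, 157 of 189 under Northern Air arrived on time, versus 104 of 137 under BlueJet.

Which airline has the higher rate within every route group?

Long-haul: Northern Air 233/652 = 35.7%, BlueJet 9/28 = 32.1% → Northern Air
Short-haul: Northern Air 11/12 = 91.7%, BlueJet 299/368 = 81.2% → Northern Air
Medium-haul: Northern Air 157/189 = 83.1%, BlueJet 104/137 = 75.9% → Northern Air
Northern Air has the higher rate in all 3 groups.

Northern Air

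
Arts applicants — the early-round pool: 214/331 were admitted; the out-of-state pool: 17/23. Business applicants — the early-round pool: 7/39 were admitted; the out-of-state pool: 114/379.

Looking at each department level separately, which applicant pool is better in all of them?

the out-of-state pool

Arts: the early-round pool 214/331 = 64.7%, the out-of-state pool 17/23 = 73.9% → the out-of-state pool
Business: the early-round pool 7/39 = 17.9%, the out-of-state pool 114/379 = 30.1% → the out-of-state pool
The out-of-state pool has the higher rate in both groups.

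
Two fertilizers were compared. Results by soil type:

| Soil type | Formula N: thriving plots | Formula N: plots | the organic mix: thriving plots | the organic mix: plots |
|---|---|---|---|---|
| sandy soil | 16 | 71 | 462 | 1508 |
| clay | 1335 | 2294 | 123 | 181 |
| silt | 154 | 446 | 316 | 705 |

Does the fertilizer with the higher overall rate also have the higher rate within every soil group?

No

Sandy soil: Formula N 16/71 = 22.5%, the organic mix 462/1508 = 30.6% → the organic mix
Clay: Formula N 1335/2294 = 58.2%, the organic mix 123/181 = 68.0% → the organic mix
Silt: Formula N 154/446 = 34.5%, the organic mix 316/705 = 44.8% → the organic mix
Overall: Formula N 1505/2811 = 53.5%, the organic mix 901/2394 = 37.6% → Formula N
The organic mix wins each soil group but Formula N wins overall — the comparison reverses. The organic mix's plots skew toward sandy soil, which has a lower base rate.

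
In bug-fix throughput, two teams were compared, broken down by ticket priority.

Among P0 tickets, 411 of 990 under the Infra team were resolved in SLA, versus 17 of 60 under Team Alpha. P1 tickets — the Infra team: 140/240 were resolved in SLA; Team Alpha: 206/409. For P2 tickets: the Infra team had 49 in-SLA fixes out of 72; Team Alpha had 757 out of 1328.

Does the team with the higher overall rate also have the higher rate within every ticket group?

P0: the Infra team 411/990 = 41.5%, Team Alpha 17/60 = 28.3% → the Infra team
P1: the Infra team 140/240 = 58.3%, Team Alpha 206/409 = 50.4% → the Infra team
P2: the Infra team 49/72 = 68.1%, Team Alpha 757/1328 = 57.0% → the Infra team
Overall: the Infra team 600/1302 = 46.1%, Team Alpha 980/1797 = 54.5% → Team Alpha
The Infra team wins each ticket group but Team Alpha wins overall — the comparison reverses. The Infra team's tickets skew toward P0, which has a lower base rate.

No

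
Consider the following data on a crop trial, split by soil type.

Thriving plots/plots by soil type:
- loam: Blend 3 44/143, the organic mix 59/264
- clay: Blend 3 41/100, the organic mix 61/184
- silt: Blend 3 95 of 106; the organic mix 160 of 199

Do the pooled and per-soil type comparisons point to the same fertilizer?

Loam: Blend 3 44/143 = 30.8%, the organic mix 59/264 = 22.3% → Blend 3
Clay: Blend 3 41/100 = 41.0%, the organic mix 61/184 = 33.2% → Blend 3
Silt: Blend 3 95/106 = 89.6%, the organic mix 160/199 = 80.4% → Blend 3
Overall: Blend 3 180/349 = 51.6%, the organic mix 280/647 = 43.3% → Blend 3
Blend 3 wins overall and in every soil group — no reversal.

Yes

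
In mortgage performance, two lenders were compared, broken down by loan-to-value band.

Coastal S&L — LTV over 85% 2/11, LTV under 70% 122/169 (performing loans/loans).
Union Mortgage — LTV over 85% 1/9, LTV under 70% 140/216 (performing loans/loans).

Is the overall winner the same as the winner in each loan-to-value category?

Yes

LTV over 85%: Coastal S&L 2/11 = 18.2%, Union Mortgage 1/9 = 11.1% → Coastal S&L
LTV under 70%: Coastal S&L 122/169 = 72.2%, Union Mortgage 140/216 = 64.8% → Coastal S&L
Overall: Coastal S&L 124/180 = 68.9%, Union Mortgage 141/225 = 62.7% → Coastal S&L
Coastal S&L wins overall and in every loan-to-value group — no reversal.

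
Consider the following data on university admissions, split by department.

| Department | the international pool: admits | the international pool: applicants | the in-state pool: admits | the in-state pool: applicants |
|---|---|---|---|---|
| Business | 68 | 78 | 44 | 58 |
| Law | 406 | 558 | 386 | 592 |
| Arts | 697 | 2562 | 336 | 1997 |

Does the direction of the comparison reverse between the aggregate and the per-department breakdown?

No

Business: the international pool 68/78 = 87.2%, the in-state pool 44/58 = 75.9% → the international pool
Law: the international pool 406/558 = 72.8%, the in-state pool 386/592 = 65.2% → the international pool
Arts: the international pool 697/2562 = 27.2%, the in-state pool 336/1997 = 16.8% → the international pool
Overall: the international pool 1171/3198 = 36.6%, the in-state pool 766/2647 = 28.9% → the international pool
The international pool wins overall and in every department group — no reversal.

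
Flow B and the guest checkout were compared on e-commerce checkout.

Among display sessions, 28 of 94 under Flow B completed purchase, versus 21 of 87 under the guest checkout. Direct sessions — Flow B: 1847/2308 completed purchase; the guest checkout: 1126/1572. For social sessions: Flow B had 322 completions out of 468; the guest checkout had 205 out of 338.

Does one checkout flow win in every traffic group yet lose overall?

Display: Flow B 28/94 = 29.8%, the guest checkout 21/87 = 24.1% → Flow B
Direct: Flow B 1847/2308 = 80.0%, the guest checkout 1126/1572 = 71.6% → Flow B
Social: Flow B 322/468 = 68.8%, the guest checkout 205/338 = 60.7% → Flow B
Overall: Flow B 2197/2870 = 76.6%, the guest checkout 1352/1997 = 67.7% → Flow B
Flow B wins overall and in every traffic group — no reversal.

No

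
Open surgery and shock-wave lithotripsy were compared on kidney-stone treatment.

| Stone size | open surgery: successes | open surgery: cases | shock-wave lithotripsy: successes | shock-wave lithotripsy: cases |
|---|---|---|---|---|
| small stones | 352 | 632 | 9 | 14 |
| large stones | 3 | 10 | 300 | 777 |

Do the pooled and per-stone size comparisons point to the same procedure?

No

Small stones: open surgery 352/632 = 55.7%, shock-wave lithotripsy 9/14 = 64.3% → shock-wave lithotripsy
Large stones: open surgery 3/10 = 30.0%, shock-wave lithotripsy 300/777 = 38.6% → shock-wave lithotripsy
Overall: open surgery 355/642 = 55.3%, shock-wave lithotripsy 309/791 = 39.1% → open surgery
Shock-wave lithotripsy wins each stone group but open surgery wins overall — the comparison reverses. Shock-wave lithotripsy's cases skew toward large stones, which has a lower base rate.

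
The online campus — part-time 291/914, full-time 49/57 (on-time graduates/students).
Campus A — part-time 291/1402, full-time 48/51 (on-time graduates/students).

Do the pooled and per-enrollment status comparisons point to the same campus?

No

Part-time: the online campus 291/914 = 31.8%, Campus A 291/1402 = 20.8% → the online campus
Full-time: the online campus 49/57 = 86.0%, Campus A 48/51 = 94.1% → Campus A
Overall: the online campus 340/971 = 35.0%, Campus A 339/1453 = 23.3% → the online campus
Neither sweeps: the online campus wins 1 of 2 groups, Campus A wins 1. The online campus wins overall but not every group — no Simpson reversal.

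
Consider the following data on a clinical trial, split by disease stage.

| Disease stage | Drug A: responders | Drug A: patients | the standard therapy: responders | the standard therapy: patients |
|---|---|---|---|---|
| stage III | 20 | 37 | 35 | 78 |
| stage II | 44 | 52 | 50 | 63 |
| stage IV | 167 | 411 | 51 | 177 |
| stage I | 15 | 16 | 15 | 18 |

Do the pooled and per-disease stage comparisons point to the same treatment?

Stage III: Drug A 20/37 = 54.1%, the standard therapy 35/78 = 44.9% → Drug A
Stage II: Drug A 44/52 = 84.6%, the standard therapy 50/63 = 79.4% → Drug A
Stage IV: Drug A 167/411 = 40.6%, the standard therapy 51/177 = 28.8% → Drug A
Stage I: Drug A 15/16 = 93.8%, the standard therapy 15/18 = 83.3% → Drug A
Overall: Drug A 246/516 = 47.7%, the standard therapy 151/336 = 44.9% → Drug A
Drug A wins overall and in every disease group — no reversal.

Yes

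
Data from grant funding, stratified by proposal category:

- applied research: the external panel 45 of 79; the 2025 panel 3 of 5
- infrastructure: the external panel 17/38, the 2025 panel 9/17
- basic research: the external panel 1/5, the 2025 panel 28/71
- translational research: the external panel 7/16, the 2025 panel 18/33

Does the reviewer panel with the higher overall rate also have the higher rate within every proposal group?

Applied research: the external panel 45/79 = 57.0%, the 2025 panel 3/5 = 60.0% → the 2025 panel
Infrastructure: the external panel 17/38 = 44.7%, the 2025 panel 9/17 = 52.9% → the 2025 panel
Basic research: the external panel 1/5 = 20.0%, the 2025 panel 28/71 = 39.4% → the 2025 panel
Translational research: the external panel 7/16 = 43.8%, the 2025 panel 18/33 = 54.5% → the 2025 panel
Overall: the external panel 70/138 = 50.7%, the 2025 panel 58/126 = 46.0% → the external panel
The 2025 panel wins each proposal group but the external panel wins overall — the comparison reverses. The 2025 panel's proposals skew toward basic research, which has a lower base rate.

No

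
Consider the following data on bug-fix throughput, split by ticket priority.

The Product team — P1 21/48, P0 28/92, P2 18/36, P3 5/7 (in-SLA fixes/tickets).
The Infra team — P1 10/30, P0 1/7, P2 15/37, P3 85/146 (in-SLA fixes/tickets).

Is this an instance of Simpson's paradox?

Yes

P1: the Product team 21/48 = 43.8%, the Infra team 10/30 = 33.3% → the Product team
P0: the Product team 28/92 = 30.4%, the Infra team 1/7 = 14.3% → the Product team
P2: the Product team 18/36 = 50.0%, the Infra team 15/37 = 40.5% → the Product team
P3: the Product team 5/7 = 71.4%, the Infra team 85/146 = 58.2% → the Product team
Overall: the Product team 72/183 = 39.3%, the Infra team 111/220 = 50.5% → the Infra team
The Product team wins each ticket group but the Infra team wins overall — the comparison reverses. The Product team's tickets skew toward P0, which has a lower base rate.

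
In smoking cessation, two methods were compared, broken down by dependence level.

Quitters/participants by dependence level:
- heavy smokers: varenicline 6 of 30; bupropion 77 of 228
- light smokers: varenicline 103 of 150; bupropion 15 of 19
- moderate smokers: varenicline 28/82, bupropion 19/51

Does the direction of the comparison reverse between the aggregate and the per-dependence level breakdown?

Heavy smokers: varenicline 6/30 = 20.0%, bupropion 77/228 = 33.8% → bupropion
Light smokers: varenicline 103/150 = 68.7%, bupropion 15/19 = 78.9% → bupropion
Moderate smokers: varenicline 28/82 = 34.1%, bupropion 19/51 = 37.3% → bupropion
Overall: varenicline 137/262 = 52.3%, bupropion 111/298 = 37.2% → varenicline
Bupropion wins each dependence group but varenicline wins overall — the comparison reverses. Bupropion's participants skew toward heavy smokers, which has a lower base rate.

Yes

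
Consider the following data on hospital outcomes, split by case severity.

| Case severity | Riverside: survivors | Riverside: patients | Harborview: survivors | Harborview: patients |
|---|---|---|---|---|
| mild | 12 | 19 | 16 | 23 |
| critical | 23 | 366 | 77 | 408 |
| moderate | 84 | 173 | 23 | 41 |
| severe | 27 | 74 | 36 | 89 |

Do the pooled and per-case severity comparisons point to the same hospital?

Mild: Riverside 12/19 = 63.2%, Harborview 16/23 = 69.6% → Harborview
Critical: Riverside 23/366 = 6.3%, Harborview 77/408 = 18.9% → Harborview
Moderate: Riverside 84/173 = 48.6%, Harborview 23/41 = 56.1% → Harborview
Severe: Riverside 27/74 = 36.5%, Harborview 36/89 = 40.4% → Harborview
Overall: Riverside 146/632 = 23.1%, Harborview 152/561 = 27.1% → Harborview
Harborview wins overall and in every case group — no reversal.

Yes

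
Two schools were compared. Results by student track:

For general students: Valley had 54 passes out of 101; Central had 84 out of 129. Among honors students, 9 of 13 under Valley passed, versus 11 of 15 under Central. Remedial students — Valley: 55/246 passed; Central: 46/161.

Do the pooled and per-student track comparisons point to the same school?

Yes

General: Valley 54/101 = 53.5%, Central 84/129 = 65.1% → Central
Honors: Valley 9/13 = 69.2%, Central 11/15 = 73.3% → Central
Remedial: Valley 55/246 = 22.4%, Central 46/161 = 28.6% → Central
Overall: Valley 118/360 = 32.8%, Central 141/305 = 46.2% → Central
Central wins overall and in every student group — no reversal.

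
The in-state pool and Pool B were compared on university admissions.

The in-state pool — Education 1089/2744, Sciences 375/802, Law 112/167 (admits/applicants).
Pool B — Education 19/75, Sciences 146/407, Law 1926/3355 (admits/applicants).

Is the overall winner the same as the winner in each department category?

Education: the in-state pool 1089/2744 = 39.7%, Pool B 19/75 = 25.3% → the in-state pool
Sciences: the in-state pool 375/802 = 46.8%, Pool B 146/407 = 35.9% → the in-state pool
Law: the in-state pool 112/167 = 67.1%, Pool B 1926/3355 = 57.4% → the in-state pool
Overall: the in-state pool 1576/3713 = 42.4%, Pool B 2091/3837 = 54.5% → Pool B
The in-state pool wins each department group but Pool B wins overall — the comparison reverses. The in-state pool's applicants skew toward Education, which has a lower base rate.

No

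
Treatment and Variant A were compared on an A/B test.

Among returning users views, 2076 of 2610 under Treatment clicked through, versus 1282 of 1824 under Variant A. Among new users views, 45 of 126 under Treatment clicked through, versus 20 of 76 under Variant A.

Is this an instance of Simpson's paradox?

No

Returning users: Treatment 2076/2610 = 79.5%, Variant A 1282/1824 = 70.3% → Treatment
New users: Treatment 45/126 = 35.7%, Variant A 20/76 = 26.3% → Treatment
Overall: Treatment 2121/2736 = 77.5%, Variant A 1302/1900 = 68.5% → Treatment
Treatment wins overall and in every user group — no reversal.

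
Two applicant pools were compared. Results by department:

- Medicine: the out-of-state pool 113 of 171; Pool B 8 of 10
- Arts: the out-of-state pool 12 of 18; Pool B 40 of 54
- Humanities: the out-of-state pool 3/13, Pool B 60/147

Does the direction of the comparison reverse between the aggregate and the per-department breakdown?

Yes

Medicine: the out-of-state pool 113/171 = 66.1%, Pool B 8/10 = 80.0% → Pool B
Arts: the out-of-state pool 12/18 = 66.7%, Pool B 40/54 = 74.1% → Pool B
Humanities: the out-of-state pool 3/13 = 23.1%, Pool B 60/147 = 40.8% → Pool B
Overall: the out-of-state pool 128/202 = 63.4%, Pool B 108/211 = 51.2% → the out-of-state pool
Pool B wins each department group but the out-of-state pool wins overall — the comparison reverses. Pool B's applicants skew toward Humanities, which has a lower base rate.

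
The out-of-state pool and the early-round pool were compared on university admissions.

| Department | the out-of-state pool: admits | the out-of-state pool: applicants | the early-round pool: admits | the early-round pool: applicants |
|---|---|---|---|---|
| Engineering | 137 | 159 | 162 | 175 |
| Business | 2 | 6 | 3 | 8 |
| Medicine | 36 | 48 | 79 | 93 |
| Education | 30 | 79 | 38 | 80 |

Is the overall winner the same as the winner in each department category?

Yes

Engineering: the out-of-state pool 137/159 = 86.2%, the early-round pool 162/175 = 92.6% → the early-round pool
Business: the out-of-state pool 2/6 = 33.3%, the early-round pool 3/8 = 37.5% → the early-round pool
Medicine: the out-of-state pool 36/48 = 75.0%, the early-round pool 79/93 = 84.9% → the early-round pool
Education: the out-of-state pool 30/79 = 38.0%, the early-round pool 38/80 = 47.5% → the early-round pool
Overall: the out-of-state pool 205/292 = 70.2%, the early-round pool 282/356 = 79.2% → the early-round pool
The early-round pool wins overall and in every department group — no reversal.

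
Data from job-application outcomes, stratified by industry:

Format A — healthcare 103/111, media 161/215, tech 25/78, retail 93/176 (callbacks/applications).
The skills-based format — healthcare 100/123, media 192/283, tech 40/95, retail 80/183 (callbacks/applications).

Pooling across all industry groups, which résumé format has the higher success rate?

Healthcare: Format A 103/111 = 92.8%, the skills-based format 100/123 = 81.3% → Format A
Media: Format A 161/215 = 74.9%, the skills-based format 192/283 = 67.8% → Format A
Tech: Format A 25/78 = 32.1%, the skills-based format 40/95 = 42.1% → the skills-based format
Retail: Format A 93/176 = 52.8%, the skills-based format 80/183 = 43.7% → Format A
Overall: Format A 382/580 = 65.9%, the skills-based format 412/684 = 60.2% → Format A
(Neither sweeps every industry group, but Format A has the higher pooled rate.)

Format A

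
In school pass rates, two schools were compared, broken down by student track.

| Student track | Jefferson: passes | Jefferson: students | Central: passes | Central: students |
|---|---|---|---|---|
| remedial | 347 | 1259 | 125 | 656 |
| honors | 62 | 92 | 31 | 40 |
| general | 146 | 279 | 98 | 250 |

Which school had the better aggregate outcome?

Jefferson

Remedial: Jefferson 347/1259 = 27.6%, Central 125/656 = 19.1% → Jefferson
Honors: Jefferson 62/92 = 67.4%, Central 31/40 = 77.5% → Central
General: Jefferson 146/279 = 52.3%, Central 98/250 = 39.2% → Jefferson
Overall: Jefferson 555/1630 = 34.0%, Central 254/946 = 26.8% → Jefferson
(Neither sweeps every student group, but Jefferson has the higher pooled rate.)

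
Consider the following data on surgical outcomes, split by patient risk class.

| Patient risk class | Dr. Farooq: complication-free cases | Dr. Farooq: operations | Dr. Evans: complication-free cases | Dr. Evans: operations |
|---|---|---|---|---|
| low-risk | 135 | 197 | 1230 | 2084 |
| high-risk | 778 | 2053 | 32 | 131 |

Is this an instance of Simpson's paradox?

Low-risk: Dr. Farooq 135/197 = 68.5%, Dr. Evans 1230/2084 = 59.0% → Dr. Farooq
High-risk: Dr. Farooq 778/2053 = 37.9%, Dr. Evans 32/131 = 24.4% → Dr. Farooq
Overall: Dr. Farooq 913/2250 = 40.6%, Dr. Evans 1262/2215 = 57.0% → Dr. Evans
Dr. Farooq wins each patient risk group but Dr. Evans wins overall — the comparison reverses. Dr. Farooq's operations skew toward high-risk, which has a lower base rate.

Yes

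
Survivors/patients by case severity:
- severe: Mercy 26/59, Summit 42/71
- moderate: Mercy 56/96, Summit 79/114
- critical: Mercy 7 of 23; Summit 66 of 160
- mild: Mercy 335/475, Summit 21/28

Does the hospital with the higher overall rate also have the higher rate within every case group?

No

Severe: Mercy 26/59 = 44.1%, Summit 42/71 = 59.2% → Summit
Moderate: Mercy 56/96 = 58.3%, Summit 79/114 = 69.3% → Summit
Critical: Mercy 7/23 = 30.4%, Summit 66/160 = 41.2% → Summit
Mild: Mercy 335/475 = 70.5%, Summit 21/28 = 75.0% → Summit
Overall: Mercy 424/653 = 64.9%, Summit 208/373 = 55.8% → Mercy
Summit wins each case group but Mercy wins overall — the comparison reverses. Summit's patients skew toward critical, which has a lower base rate.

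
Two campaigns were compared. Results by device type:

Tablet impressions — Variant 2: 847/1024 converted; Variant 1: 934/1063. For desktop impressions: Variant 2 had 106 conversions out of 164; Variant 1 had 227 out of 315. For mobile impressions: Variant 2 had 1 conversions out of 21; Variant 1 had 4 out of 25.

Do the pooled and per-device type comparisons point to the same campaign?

Yes

Tablet: Variant 2 847/1024 = 82.7%, Variant 1 934/1063 = 87.9% → Variant 1
Desktop: Variant 2 106/164 = 64.6%, Variant 1 227/315 = 72.1% → Variant 1
Mobile: Variant 2 1/21 = 4.8%, Variant 1 4/25 = 16.0% → Variant 1
Overall: Variant 2 954/1209 = 78.9%, Variant 1 1165/1403 = 83.0% → Variant 1
Variant 1 wins overall and in every device group — no reversal.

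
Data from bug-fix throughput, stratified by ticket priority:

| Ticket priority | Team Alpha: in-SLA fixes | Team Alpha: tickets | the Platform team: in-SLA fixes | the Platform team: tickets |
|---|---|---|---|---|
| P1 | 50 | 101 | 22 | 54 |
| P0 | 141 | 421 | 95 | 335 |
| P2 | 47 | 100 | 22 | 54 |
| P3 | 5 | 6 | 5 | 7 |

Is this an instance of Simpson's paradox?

No

P1: Team Alpha 50/101 = 49.5%, the Platform team 22/54 = 40.7% → Team Alpha
P0: Team Alpha 141/421 = 33.5%, the Platform team 95/335 = 28.4% → Team Alpha
P2: Team Alpha 47/100 = 47.0%, the Platform team 22/54 = 40.7% → Team Alpha
P3: Team Alpha 5/6 = 83.3%, the Platform team 5/7 = 71.4% → Team Alpha
Overall: Team Alpha 243/628 = 38.7%, the Platform team 144/450 = 32.0% → Team Alpha
Team Alpha wins overall and in every ticket group — no reversal.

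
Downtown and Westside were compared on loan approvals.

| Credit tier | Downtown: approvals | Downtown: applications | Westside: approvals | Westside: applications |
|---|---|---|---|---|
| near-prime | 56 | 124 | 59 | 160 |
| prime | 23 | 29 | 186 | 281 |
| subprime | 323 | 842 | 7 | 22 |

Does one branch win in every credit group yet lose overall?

Near-prime: Downtown 56/124 = 45.2%, Westside 59/160 = 36.9% → Downtown
Prime: Downtown 23/29 = 79.3%, Westside 186/281 = 66.2% → Downtown
Subprime: Downtown 323/842 = 38.4%, Westside 7/22 = 31.8% → Downtown
Overall: Downtown 402/995 = 40.4%, Westside 252/463 = 54.4% → Westside
Downtown wins each credit group but Westside wins overall — the comparison reverses. Downtown's applications skew toward subprime, which has a lower base rate.

Yes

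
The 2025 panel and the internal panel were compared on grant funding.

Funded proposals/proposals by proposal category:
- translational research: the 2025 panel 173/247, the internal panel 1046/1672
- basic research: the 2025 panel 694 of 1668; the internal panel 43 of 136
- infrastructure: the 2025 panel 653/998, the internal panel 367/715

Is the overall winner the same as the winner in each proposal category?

No

Translational research: the 2025 panel 173/247 = 70.0%, the internal panel 1046/1672 = 62.6% → the 2025 panel
Basic research: the 2025 panel 694/1668 = 41.6%, the internal panel 43/136 = 31.6% → the 2025 panel
Infrastructure: the 2025 panel 653/998 = 65.4%, the internal panel 367/715 = 51.3% → the 2025 panel
Overall: the 2025 panel 1520/2913 = 52.2%, the internal panel 1456/2523 = 57.7% → the internal panel
The 2025 panel wins each proposal group but the internal panel wins overall — the comparison reverses. The 2025 panel's proposals skew toward basic research, which has a lower base rate.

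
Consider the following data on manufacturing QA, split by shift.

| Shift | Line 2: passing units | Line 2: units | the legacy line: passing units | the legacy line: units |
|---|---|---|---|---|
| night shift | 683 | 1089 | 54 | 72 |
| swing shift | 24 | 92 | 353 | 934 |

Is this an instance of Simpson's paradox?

Yes

Night shift: Line 2 683/1089 = 62.7%, the legacy line 54/72 = 75.0% → the legacy line
Swing shift: Line 2 24/92 = 26.1%, the legacy line 353/934 = 37.8% → the legacy line
Overall: Line 2 707/1181 = 59.9%, the legacy line 407/1006 = 40.5% → Line 2
The legacy line wins each shift group but Line 2 wins overall — the comparison reverses. The legacy line's units skew toward swing shift, which has a lower base rate.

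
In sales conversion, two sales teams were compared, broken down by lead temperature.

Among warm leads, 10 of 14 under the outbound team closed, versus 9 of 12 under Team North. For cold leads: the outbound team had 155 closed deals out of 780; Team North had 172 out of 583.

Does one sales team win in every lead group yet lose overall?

No

Warm: the outbound team 10/14 = 71.4%, Team North 9/12 = 75.0% → Team North
Cold: the outbound team 155/780 = 19.9%, Team North 172/583 = 29.5% → Team North
Overall: the outbound team 165/794 = 20.8%, Team North 181/595 = 30.4% → Team North
Team North wins overall and in every lead group — no reversal.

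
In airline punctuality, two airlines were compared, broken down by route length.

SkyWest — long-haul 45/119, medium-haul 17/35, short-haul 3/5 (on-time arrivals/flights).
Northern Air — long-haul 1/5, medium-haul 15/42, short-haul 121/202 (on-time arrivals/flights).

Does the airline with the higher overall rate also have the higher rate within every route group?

No

Long-haul: SkyWest 45/119 = 37.8%, Northern Air 1/5 = 20.0% → SkyWest
Medium-haul: SkyWest 17/35 = 48.6%, Northern Air 15/42 = 35.7% → SkyWest
Short-haul: SkyWest 3/5 = 60.0%, Northern Air 121/202 = 59.9% → SkyWest
Overall: SkyWest 65/159 = 40.9%, Northern Air 137/249 = 55.0% → Northern Air
SkyWest wins each route group but Northern Air wins overall — the comparison reverses. SkyWest's flights skew toward long-haul, which has a lower base rate.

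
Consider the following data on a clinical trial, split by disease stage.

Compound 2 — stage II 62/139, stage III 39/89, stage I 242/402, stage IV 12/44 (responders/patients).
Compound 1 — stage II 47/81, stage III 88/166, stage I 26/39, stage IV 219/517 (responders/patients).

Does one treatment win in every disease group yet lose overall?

Yes

Stage II: Compound 2 62/139 = 44.6%, Compound 1 47/81 = 58.0% → Compound 1
Stage III: Compound 2 39/89 = 43.8%, Compound 1 88/166 = 53.0% → Compound 1
Stage I: Compound 2 242/402 = 60.2%, Compound 1 26/39 = 66.7% → Compound 1
Stage IV: Compound 2 12/44 = 27.3%, Compound 1 219/517 = 42.4% → Compound 1
Overall: Compound 2 355/674 = 52.7%, Compound 1 380/803 = 47.3% → Compound 2
Compound 1 wins each disease group but Compound 2 wins overall — the comparison reverses. Compound 1's patients skew toward stage IV, which has a lower base rate.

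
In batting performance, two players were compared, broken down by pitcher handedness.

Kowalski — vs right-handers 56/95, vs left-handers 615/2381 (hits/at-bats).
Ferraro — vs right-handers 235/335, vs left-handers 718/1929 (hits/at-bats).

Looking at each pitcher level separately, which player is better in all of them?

Ferraro

Vs right-handers: Kowalski 56/95 = 58.9%, Ferraro 235/335 = 70.1% → Ferraro
Vs left-handers: Kowalski 615/2381 = 25.8%, Ferraro 718/1929 = 37.2% → Ferraro
Ferraro has the higher rate in both groups.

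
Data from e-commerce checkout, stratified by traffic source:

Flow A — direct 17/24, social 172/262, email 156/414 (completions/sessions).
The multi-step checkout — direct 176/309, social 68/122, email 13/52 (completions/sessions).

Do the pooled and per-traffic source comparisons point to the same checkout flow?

No

Direct: Flow A 17/24 = 70.8%, the multi-step checkout 176/309 = 57.0% → Flow A
Social: Flow A 172/262 = 65.6%, the multi-step checkout 68/122 = 55.7% → Flow A
Email: Flow A 156/414 = 37.7%, the multi-step checkout 13/52 = 25.0% → Flow A
Overall: Flow A 345/700 = 49.3%, the multi-step checkout 257/483 = 53.2% → the multi-step checkout
Flow A wins each traffic group but the multi-step checkout wins overall — the comparison reverses. Flow A's sessions skew toward email, which has a lower base rate.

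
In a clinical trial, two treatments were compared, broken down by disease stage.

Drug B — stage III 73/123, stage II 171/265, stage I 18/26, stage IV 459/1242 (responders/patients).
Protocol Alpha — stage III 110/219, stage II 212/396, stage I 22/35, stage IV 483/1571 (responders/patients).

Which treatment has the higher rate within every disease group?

Drug B

Stage III: Drug B 73/123 = 59.3%, Protocol Alpha 110/219 = 50.2% → Drug B
Stage II: Drug B 171/265 = 64.5%, Protocol Alpha 212/396 = 53.5% → Drug B
Stage I: Drug B 18/26 = 69.2%, Protocol Alpha 22/35 = 62.9% → Drug B
Stage IV: Drug B 459/1242 = 37.0%, Protocol Alpha 483/1571 = 30.7% → Drug B
Drug B has the higher rate in all 4 groups.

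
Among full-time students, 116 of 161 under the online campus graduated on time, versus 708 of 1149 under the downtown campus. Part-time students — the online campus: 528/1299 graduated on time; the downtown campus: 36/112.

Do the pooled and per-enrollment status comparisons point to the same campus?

Full-time: the online campus 116/161 = 72.0%, the downtown campus 708/1149 = 61.6% → the online campus
Part-time: the online campus 528/1299 = 40.6%, the downtown campus 36/112 = 32.1% → the online campus
Overall: the online campus 644/1460 = 44.1%, the downtown campus 744/1261 = 59.0% → the downtown campus
The online campus wins each enrollment group but the downtown campus wins overall — the comparison reverses. The online campus's students skew toward part-time, which has a lower base rate.

No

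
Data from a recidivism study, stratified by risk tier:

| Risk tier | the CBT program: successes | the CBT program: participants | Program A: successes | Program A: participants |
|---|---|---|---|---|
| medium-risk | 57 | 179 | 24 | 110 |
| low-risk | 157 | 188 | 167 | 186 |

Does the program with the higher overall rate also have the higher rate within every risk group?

No

Medium-risk: the CBT program 57/179 = 31.8%, Program A 24/110 = 21.8% → the CBT program
Low-risk: the CBT program 157/188 = 83.5%, Program A 167/186 = 89.8% → Program A
Overall: the CBT program 214/367 = 58.3%, Program A 191/296 = 64.5% → Program A
Neither sweeps: the CBT program wins 1 of 2 groups, Program A wins 1. Program A wins overall but not every group — no Simpson reversal.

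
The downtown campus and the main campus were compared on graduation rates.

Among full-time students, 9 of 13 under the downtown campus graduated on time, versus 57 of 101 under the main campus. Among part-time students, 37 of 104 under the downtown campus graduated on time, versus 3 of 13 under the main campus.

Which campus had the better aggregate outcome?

the main campus

Full-time: the downtown campus 9/13 = 69.2%, the main campus 57/101 = 56.4% → the downtown campus
Part-time: the downtown campus 37/104 = 35.6%, the main campus 3/13 = 23.1% → the downtown campus
Overall: the downtown campus 46/117 = 39.3%, the main campus 60/114 = 52.6% → the main campus
(The downtown campus wins every enrollment group but the main campus wins overall — the downtown campus's students skew toward the low-rate part-time group.)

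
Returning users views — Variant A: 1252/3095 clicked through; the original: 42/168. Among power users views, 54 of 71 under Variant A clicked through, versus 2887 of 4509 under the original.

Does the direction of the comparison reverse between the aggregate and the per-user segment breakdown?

Returning users: Variant A 1252/3095 = 40.5%, the original 42/168 = 25.0% → Variant A
Power users: Variant A 54/71 = 76.1%, the original 2887/4509 = 64.0% → Variant A
Overall: Variant A 1306/3166 = 41.3%, the original 2929/4677 = 62.6% → the original
Variant A wins each user group but the original wins overall — the comparison reverses. Variant A's views skew toward returning users, which has a lower base rate.

Yes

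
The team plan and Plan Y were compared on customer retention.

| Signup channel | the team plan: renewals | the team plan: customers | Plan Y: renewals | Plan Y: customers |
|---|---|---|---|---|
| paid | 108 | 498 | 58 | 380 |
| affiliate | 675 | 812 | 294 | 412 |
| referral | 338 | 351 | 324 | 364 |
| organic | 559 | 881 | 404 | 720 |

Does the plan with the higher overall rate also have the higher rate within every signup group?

Paid: the team plan 108/498 = 21.7%, Plan Y 58/380 = 15.3% → the team plan
Affiliate: the team plan 675/812 = 83.1%, Plan Y 294/412 = 71.4% → the team plan
Referral: the team plan 338/351 = 96.3%, Plan Y 324/364 = 89.0% → the team plan
Organic: the team plan 559/881 = 63.5%, Plan Y 404/720 = 56.1% → the team plan
Overall: the team plan 1680/2542 = 66.1%, Plan Y 1080/1876 = 57.6% → the team plan
The team plan wins overall and in every signup group — no reversal.

Yes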